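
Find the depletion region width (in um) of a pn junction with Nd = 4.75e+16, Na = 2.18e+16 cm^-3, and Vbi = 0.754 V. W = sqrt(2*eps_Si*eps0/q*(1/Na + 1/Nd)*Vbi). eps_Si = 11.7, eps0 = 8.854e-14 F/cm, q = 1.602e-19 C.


Step 1: 1/Na + 1/Nd = 1/2.18e+16 + 1/4.75e+16 = 6.69242e-17
Step 2: 2*eps*eps0/q = 2*11.7*8.854e-14/1.602e-19 = 1.293281e+07
Step 3: W^2 = 1.293281e+07 * 6.69242e-17 * 0.754 = 6.52601e-10
Step 4: W = sqrt(6.52601e-10) = 2.555e-05 cm = 0.2555 um

0.2555


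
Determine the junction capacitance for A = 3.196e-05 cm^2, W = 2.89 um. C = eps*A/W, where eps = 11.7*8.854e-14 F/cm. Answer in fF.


Step 1: eps_Si = 11.7 * 8.854e-14 = 1.035918e-12 F/cm
Step 2: W in cm = 2.89 * 1e-4 = 2.89e-04 cm
Step 3: C = 1.035918e-12 * 3.196e-05 / 2.89e-04 = 1.145603e-13 F
Step 4: C = 114.56 fF

114.56


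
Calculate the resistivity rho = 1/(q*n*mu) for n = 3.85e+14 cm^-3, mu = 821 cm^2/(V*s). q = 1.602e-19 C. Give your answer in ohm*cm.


Step 1: sigma = q * n * mu = 1.602e-19 * 3.85e+14 * 821 = 5.06368e-02 S/cm
Step 2: rho = 1 / sigma = 1 / 5.06368e-02 = 19.75 ohm*cm

19.75


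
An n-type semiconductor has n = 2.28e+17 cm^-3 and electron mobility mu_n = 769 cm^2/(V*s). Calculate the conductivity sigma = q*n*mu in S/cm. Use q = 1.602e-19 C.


Step 1: sigma = q * n * mu
Step 2: sigma = 1.602e-19 * 2.28e+17 * 769
Step 3: sigma = 2.809e+01 S/cm

2.809e+01


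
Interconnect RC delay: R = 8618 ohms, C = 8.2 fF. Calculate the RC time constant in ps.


Step 1: tau = R * C
Step 2: tau = 8618 * 8.2 fF = 8618 * 8.2e-15 F
Step 3: tau = 7.06676e-11 s = 70.6676 ps

70.6676


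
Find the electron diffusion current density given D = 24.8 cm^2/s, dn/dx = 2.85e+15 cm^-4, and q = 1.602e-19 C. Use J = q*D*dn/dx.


Step 1: J = q * D * (dn/dx)
Step 2: J = 1.602e-19 * 24.8 * 2.85e+15
Step 3: J = 1.13e-02 A/cm^2

1.13e-02


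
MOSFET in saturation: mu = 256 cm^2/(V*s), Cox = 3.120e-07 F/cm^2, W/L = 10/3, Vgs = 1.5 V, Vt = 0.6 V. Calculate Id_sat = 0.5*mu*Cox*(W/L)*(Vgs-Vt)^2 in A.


Step 1: Overdrive voltage Vov = Vgs - Vt = 1.5 - 0.6 = 0.9 V
Step 2: W/L = 10/3 = 3.33333
Step 3: Id = 0.5 * 256 * 3.120e-07 * 3.33333 * 0.9^2
Step 4: Id = 1.08e-04 A

1.08e-04


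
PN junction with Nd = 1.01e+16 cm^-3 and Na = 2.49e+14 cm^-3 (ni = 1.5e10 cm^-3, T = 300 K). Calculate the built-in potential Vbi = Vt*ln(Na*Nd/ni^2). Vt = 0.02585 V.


Step 1: Compute Na*Nd/ni^2 = 2.49e+14 * 1.01e+16 / (1.5e10)^2 = 1.1177e+10
Step 2: ln(1.1177e+10) = 23.1371
Step 3: Vbi = 0.02585 * 23.1371 = 0.598 V

0.598


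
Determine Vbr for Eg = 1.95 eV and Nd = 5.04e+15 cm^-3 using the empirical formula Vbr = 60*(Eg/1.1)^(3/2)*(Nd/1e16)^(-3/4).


Step 1: Eg/1.1 = 1.95/1.1 = 1.772727
Step 2: (Eg/1.1)^1.5 = 1.772727^1.5 = 2.360276
Step 3: (Nd/1e16)^(-0.75) = (0.504)^(-0.75) = 1.671772
Step 4: Vbr = 60 * 2.360276 * 1.671772 = 236.8 V

236.8


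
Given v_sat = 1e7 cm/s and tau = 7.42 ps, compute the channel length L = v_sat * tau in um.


Step 1: tau in seconds = 7.42 ps * 1e-12 = 7.4200e-12 s
Step 2: L = v_sat * tau = 1e7 * 7.4200e-12 = 7.4200e-05 cm
Step 3: L in um = 7.4200e-05 * 1e4 = 0.742 um

0.742


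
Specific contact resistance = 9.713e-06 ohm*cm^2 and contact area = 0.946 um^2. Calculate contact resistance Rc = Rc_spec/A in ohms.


Step 1: Convert area to cm^2: 0.946 um^2 = 9.4600e-09 cm^2
Step 2: Rc = Rc_spec / A = 9.713e-06 / 9.4600e-09
Step 3: Rc = 1.03e+03 ohms

1.03e+03


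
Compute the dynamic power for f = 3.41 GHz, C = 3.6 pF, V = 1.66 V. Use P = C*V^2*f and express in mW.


Step 1: V^2 = 1.66^2 = 2.7556 V^2
Step 2: P = C*V^2*f = 3.6e-12 F * 2.7556 * 3.41e9 Hz
Step 3: P = 3.38277456e-02 W
Step 4: P = 33.828 mW

33.828


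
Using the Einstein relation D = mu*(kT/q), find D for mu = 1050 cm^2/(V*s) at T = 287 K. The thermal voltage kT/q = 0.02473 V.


Step 1: D = mu * (kT/q)
Step 2: D = 1050 * 0.02473
Step 3: D = 25.97 cm^2/s

25.97


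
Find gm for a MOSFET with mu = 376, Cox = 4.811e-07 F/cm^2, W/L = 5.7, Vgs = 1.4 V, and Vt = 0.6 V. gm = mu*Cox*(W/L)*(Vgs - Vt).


Step 1: Vov = Vgs - Vt = 1.4 - 0.6 = 0.8 V
Step 2: gm = mu * Cox * (W/L) * Vov
Step 3: gm = 376 * 4.811e-07 * 5.7 * 0.8 = 8.25e-04 S

8.25e-04


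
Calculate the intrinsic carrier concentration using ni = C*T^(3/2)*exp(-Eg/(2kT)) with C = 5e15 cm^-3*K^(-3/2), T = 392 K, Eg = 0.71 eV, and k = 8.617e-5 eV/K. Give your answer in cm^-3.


Step 1: Compute kT = 8.617e-5 * 392 = 0.03377864 eV
Step 2: Exponent = -Eg/(2kT) = -0.71/(2*0.03377864) = -10.50960
Step 3: T^(3/2) = 392^1.5 = 7761.20
Step 4: ni = 5e15 * 7761.20 * exp(-10.50960) = 1.06e+15 cm^-3

1.06e+15


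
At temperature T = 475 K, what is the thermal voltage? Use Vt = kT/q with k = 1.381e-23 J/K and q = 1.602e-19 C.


Step 1: kT = 1.381e-23 * 475 = 6.55975e-21 J
Step 2: Vt = kT/q = 6.55975e-21 / 1.602e-19
Step 3: Vt = 0.04095 V

0.04095


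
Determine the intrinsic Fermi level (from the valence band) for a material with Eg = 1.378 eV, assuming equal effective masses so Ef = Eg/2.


Step 1: For an intrinsic semiconductor, the Fermi level sits at midgap.
Step 2: Ef = Eg / 2 = 1.378 / 2 = 0.689 eV

0.689


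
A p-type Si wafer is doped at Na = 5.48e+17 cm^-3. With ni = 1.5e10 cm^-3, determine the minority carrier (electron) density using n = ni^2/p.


Step 1: Majority hole concentration p ≈ Na = 5.48e+17 cm^-3
Step 2: n = ni^2 / Na = (1.5e10)^2 / 5.48e+17
Step 3: n = 4.11e+02 cm^-3

4.11e+02


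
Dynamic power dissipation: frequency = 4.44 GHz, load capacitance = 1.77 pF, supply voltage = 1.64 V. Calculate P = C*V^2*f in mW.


Step 1: V^2 = 1.64^2 = 2.6896 V^2
Step 2: P = C*V^2*f = 1.77e-12 F * 2.6896 * 4.44e9 Hz
Step 3: P = 2.113702848e-02 W
Step 4: P = 21.137 mW

21.137


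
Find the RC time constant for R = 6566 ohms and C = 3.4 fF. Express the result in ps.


Step 1: tau = R * C
Step 2: tau = 6566 * 3.4 fF = 6566 * 3.4e-15 F
Step 3: tau = 2.23244e-11 s = 22.3244 ps

22.3244


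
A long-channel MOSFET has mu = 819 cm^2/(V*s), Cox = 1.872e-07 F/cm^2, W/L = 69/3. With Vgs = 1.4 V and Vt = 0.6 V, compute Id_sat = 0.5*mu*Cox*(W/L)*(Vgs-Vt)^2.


Step 1: Overdrive voltage Vov = Vgs - Vt = 1.4 - 0.6 = 0.8 V
Step 2: W/L = 69/3 = 23
Step 3: Id = 0.5 * 819 * 1.872e-07 * 23 * 0.8^2
Step 4: Id = 1.13e-03 A

1.13e-03


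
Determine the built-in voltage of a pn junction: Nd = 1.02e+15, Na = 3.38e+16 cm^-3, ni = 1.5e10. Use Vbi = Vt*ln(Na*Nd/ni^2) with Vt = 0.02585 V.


Step 1: Compute Na*Nd/ni^2 = 3.38e+16 * 1.02e+15 / (1.5e10)^2 = 1.5323e+11
Step 2: ln(1.5323e+11) = 25.7552
Step 3: Vbi = 0.02585 * 25.7552 = 0.666 V

0.666


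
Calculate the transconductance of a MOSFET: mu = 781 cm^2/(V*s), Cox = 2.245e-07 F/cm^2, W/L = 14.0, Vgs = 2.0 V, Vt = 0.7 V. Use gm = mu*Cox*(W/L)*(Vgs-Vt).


Step 1: Vov = Vgs - Vt = 2.0 - 0.7 = 1.3 V
Step 2: gm = mu * Cox * (W/L) * Vov
Step 3: gm = 781 * 2.245e-07 * 14.0 * 1.3 = 3.19e-03 S

3.19e-03


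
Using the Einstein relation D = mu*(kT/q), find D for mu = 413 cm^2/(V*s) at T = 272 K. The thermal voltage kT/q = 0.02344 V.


Step 1: D = mu * (kT/q)
Step 2: D = 413 * 0.02344
Step 3: D = 9.68 cm^2/s

9.68


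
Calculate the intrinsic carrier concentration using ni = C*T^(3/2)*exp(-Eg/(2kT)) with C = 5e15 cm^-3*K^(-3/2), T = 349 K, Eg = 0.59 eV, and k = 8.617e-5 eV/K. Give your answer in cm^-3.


Step 1: Compute kT = 8.617e-5 * 349 = 0.03007333 eV
Step 2: Exponent = -Eg/(2kT) = -0.59/(2*0.03007333) = -9.80936
Step 3: T^(3/2) = 349^1.5 = 6519.86
Step 4: ni = 5e15 * 6519.86 * exp(-9.80936) = 1.79e+15 cm^-3

1.79e+15


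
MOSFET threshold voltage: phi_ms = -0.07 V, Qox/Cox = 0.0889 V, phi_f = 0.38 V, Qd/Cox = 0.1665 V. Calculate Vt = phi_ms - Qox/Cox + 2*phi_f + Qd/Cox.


Step 1: Vt = phi_ms - Qox/Cox + 2*phi_f + Qd/Cox
Step 2: Vt = -0.07 - 0.0889 + 2*0.38 + 0.1665
Step 3: Vt = -0.07 - 0.0889 + 0.76 + 0.1665
Step 4: Vt = 0.7676 V

0.7676


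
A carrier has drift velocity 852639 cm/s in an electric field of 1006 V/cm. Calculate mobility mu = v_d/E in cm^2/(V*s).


Step 1: mu = v_d / E
Step 2: mu = 852639 / 1006
Step 3: mu = 847.55 cm^2/(V*s)

847.55


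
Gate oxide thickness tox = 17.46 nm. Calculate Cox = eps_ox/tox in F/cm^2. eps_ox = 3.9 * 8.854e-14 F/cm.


Step 1: eps_ox = 3.9 * 8.854e-14 = 3.45306e-13 F/cm
Step 2: tox in cm = 17.46 nm * 1e-7 = 1.7460e-06 cm
Step 3: Cox = 3.45306e-13 / 1.7460e-06 = 1.98e-07 F/cm^2

1.98e-07


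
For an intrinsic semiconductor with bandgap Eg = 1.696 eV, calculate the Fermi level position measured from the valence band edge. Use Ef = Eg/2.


Step 1: For an intrinsic semiconductor, the Fermi level sits at midgap.
Step 2: Ef = Eg / 2 = 1.696 / 2 = 0.848 eV

0.848


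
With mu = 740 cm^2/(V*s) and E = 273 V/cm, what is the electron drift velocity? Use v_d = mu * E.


Step 1: v_d = mu * E
Step 2: v_d = 740 * 273 = 202020
Step 3: v_d = 2.02e+05 cm/s

2.02e+05


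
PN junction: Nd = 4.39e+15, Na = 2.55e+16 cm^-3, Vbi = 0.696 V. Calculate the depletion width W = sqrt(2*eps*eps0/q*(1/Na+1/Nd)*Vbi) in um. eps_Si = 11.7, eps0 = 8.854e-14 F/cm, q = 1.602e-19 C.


Step 1: 1/Na + 1/Nd = 1/2.55e+16 + 1/4.39e+15 = 2.67006e-16
Step 2: 2*eps*eps0/q = 2*11.7*8.854e-14/1.602e-19 = 1.293281e+07
Step 3: W^2 = 1.293281e+07 * 2.67006e-16 * 0.696 = 2.40338e-09
Step 4: W = sqrt(2.40338e-09) = 4.902e-05 cm = 0.4902 um

0.4902


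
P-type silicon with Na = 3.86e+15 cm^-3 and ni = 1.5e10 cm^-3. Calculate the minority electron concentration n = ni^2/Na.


Step 1: Majority hole concentration p ≈ Na = 3.86e+15 cm^-3
Step 2: n = ni^2 / Na = (1.5e10)^2 / 3.86e+15
Step 3: n = 5.83e+04 cm^-3

5.83e+04


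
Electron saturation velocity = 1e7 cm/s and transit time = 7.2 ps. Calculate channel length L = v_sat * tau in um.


Step 1: tau in seconds = 7.2 ps * 1e-12 = 7.2000e-12 s
Step 2: L = v_sat * tau = 1e7 * 7.2000e-12 = 7.2000e-05 cm
Step 3: L in um = 7.2000e-05 * 1e4 = 0.72 um

0.72


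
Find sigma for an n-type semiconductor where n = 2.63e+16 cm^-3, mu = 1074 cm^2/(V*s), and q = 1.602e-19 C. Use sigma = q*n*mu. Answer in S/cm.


Step 1: sigma = q * n * mu
Step 2: sigma = 1.602e-19 * 2.63e+16 * 1074
Step 3: sigma = 4.525e+00 S/cm

4.525e+00


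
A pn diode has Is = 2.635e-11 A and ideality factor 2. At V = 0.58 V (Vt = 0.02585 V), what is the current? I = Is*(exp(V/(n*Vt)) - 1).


Step 1: V/(n*Vt) = 0.58/(2*0.02585) = 11.2186
Step 2: exp(11.2186) = 7.4503e+04
Step 3: I = 2.635e-11 * (7.4503e+04 - 1) = 1.96e-06 A

1.96e-06


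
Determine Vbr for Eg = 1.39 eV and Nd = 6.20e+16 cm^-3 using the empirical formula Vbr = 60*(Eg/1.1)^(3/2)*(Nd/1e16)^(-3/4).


Step 1: Eg/1.1 = 1.39/1.1 = 1.263636
Step 2: (Eg/1.1)^1.5 = 1.263636^1.5 = 1.420473
Step 3: (Nd/1e16)^(-0.75) = (6.2)^(-0.75) = 0.254511
Step 4: Vbr = 60 * 1.420473 * 0.254511 = 21.7 V

21.7


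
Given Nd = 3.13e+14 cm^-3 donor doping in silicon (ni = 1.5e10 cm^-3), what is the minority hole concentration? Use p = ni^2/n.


Step 1: Since Nd >> ni, n ≈ Nd = 3.13e+14 cm^-3
Step 2: p = ni^2 / n = (1.5e10)^2 / 3.13e+14
Step 3: p = 2.25e20 / 3.13e+14 = 7.19e+05 cm^-3

7.19e+05


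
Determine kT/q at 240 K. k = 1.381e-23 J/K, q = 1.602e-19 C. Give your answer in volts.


Step 1: kT = 1.381e-23 * 240 = 3.3144e-21 J
Step 2: Vt = kT/q = 3.3144e-21 / 1.602e-19
Step 3: Vt = 0.02069 V

0.02069


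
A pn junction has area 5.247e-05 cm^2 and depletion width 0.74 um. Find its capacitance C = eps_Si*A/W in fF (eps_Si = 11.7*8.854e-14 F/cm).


Step 1: eps_Si = 11.7 * 8.854e-14 = 1.035918e-12 F/cm
Step 2: W in cm = 0.74 * 1e-4 = 7.40e-05 cm
Step 3: C = 1.035918e-12 * 5.247e-05 / 7.40e-05 = 7.345219e-13 F
Step 4: C = 734.52 fF

734.52


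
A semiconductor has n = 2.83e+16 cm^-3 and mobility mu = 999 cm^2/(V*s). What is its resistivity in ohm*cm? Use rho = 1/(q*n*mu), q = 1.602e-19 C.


Step 1: sigma = q * n * mu = 1.602e-19 * 2.83e+16 * 999 = 4.52913e+00 S/cm
Step 2: rho = 1 / sigma = 1 / 4.52913e+00 = 0.2208 ohm*cm

0.2208


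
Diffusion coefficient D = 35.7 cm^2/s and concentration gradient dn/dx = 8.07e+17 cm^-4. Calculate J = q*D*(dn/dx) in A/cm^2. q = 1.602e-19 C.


Step 1: J = q * D * (dn/dx)
Step 2: J = 1.602e-19 * 35.7 * 8.07e+17
Step 3: J = 4.62e+00 A/cm^2

4.62e+00


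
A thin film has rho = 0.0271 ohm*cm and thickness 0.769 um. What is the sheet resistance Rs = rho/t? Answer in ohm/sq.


Step 1: Convert thickness to cm: t = 0.769 um = 7.6900e-05 cm
Step 2: Rs = rho / t = 0.0271 / 7.6900e-05
Step 3: Rs = 352.4 ohm/sq

352.4


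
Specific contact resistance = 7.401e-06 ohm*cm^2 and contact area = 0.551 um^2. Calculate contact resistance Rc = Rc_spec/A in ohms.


Step 1: Convert area to cm^2: 0.551 um^2 = 5.5100e-09 cm^2
Step 2: Rc = Rc_spec / A = 7.401e-06 / 5.5100e-09
Step 3: Rc = 1.34e+03 ohms

1.34e+03


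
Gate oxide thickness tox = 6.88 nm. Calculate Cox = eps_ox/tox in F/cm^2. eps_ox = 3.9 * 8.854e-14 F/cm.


Step 1: eps_ox = 3.9 * 8.854e-14 = 3.45306e-13 F/cm
Step 2: tox in cm = 6.88 nm * 1e-7 = 6.8800e-07 cm
Step 3: Cox = 3.45306e-13 / 6.8800e-07 = 5.02e-07 F/cm^2

5.02e-07


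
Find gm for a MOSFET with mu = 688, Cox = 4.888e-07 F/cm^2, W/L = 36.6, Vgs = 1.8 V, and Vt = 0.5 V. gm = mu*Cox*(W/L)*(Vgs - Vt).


Step 1: Vov = Vgs - Vt = 1.8 - 0.5 = 1.3 V
Step 2: gm = mu * Cox * (W/L) * Vov
Step 3: gm = 688 * 4.888e-07 * 36.6 * 1.3 = 1.60e-02 S

1.60e-02


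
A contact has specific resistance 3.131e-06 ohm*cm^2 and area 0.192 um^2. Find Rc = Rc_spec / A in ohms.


Step 1: Convert area to cm^2: 0.192 um^2 = 1.9200e-09 cm^2
Step 2: Rc = Rc_spec / A = 3.131e-06 / 1.9200e-09
Step 3: Rc = 1.63e+03 ohms

1.63e+03


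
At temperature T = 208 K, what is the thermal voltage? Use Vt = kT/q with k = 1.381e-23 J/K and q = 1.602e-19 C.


Step 1: kT = 1.381e-23 * 208 = 2.87248e-21 J
Step 2: Vt = kT/q = 2.87248e-21 / 1.602e-19
Step 3: Vt = 0.01793 V

0.01793


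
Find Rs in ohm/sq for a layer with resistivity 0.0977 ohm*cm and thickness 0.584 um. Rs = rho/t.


Step 1: Convert thickness to cm: t = 0.584 um = 5.8400e-05 cm
Step 2: Rs = rho / t = 0.0977 / 5.8400e-05
Step 3: Rs = 1672.9 ohm/sq

1672.9


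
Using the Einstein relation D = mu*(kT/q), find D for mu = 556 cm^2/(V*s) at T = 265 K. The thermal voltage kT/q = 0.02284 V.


Step 1: D = mu * (kT/q)
Step 2: D = 556 * 0.02284
Step 3: D = 12.7 cm^2/s

12.7


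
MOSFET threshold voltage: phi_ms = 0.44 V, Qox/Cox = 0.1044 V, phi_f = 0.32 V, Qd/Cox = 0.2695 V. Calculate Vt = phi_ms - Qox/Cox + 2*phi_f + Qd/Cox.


Step 1: Vt = phi_ms - Qox/Cox + 2*phi_f + Qd/Cox
Step 2: Vt = 0.44 - 0.1044 + 2*0.32 + 0.2695
Step 3: Vt = 0.44 - 0.1044 + 0.64 + 0.2695
Step 4: Vt = 1.2451 V

1.2451


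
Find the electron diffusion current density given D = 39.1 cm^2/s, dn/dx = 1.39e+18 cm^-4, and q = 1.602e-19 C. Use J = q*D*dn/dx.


Step 1: J = q * D * (dn/dx)
Step 2: J = 1.602e-19 * 39.1 * 1.39e+18
Step 3: J = 8.71e+00 A/cm^2

8.71e+00


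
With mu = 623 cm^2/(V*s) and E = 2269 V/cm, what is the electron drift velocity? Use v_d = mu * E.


Step 1: v_d = mu * E
Step 2: v_d = 623 * 2269 = 1413587
Step 3: v_d = 1.41e+06 cm/s

1.41e+06


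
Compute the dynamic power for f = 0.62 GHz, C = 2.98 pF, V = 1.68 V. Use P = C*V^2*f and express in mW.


Step 1: V^2 = 1.68^2 = 2.8224 V^2
Step 2: P = C*V^2*f = 2.98e-12 F * 2.8224 * 0.62e9 Hz
Step 3: P = 5.21466624e-03 W
Step 4: P = 5.215 mW

5.215


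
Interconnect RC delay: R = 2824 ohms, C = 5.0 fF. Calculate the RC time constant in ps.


Step 1: tau = R * C
Step 2: tau = 2824 * 5.0 fF = 2824 * 5.0e-15 F
Step 3: tau = 1.412e-11 s = 14.12 ps

14.12


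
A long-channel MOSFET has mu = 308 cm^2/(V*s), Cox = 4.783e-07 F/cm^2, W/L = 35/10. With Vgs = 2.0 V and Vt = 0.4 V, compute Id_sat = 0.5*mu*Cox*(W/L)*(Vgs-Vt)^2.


Step 1: Overdrive voltage Vov = Vgs - Vt = 2.0 - 0.4 = 1.6 V
Step 2: W/L = 35/10 = 3.5
Step 3: Id = 0.5 * 308 * 4.783e-07 * 3.5 * 1.6^2
Step 4: Id = 6.60e-04 A

6.60e-04


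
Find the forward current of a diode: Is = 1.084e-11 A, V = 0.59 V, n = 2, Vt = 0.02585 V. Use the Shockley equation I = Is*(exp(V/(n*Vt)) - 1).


Step 1: V/(n*Vt) = 0.59/(2*0.02585) = 11.4120
Step 2: exp(11.4120) = 9.0400e+04
Step 3: I = 1.084e-11 * (9.0400e+04 - 1) = 9.80e-07 A

9.80e-07


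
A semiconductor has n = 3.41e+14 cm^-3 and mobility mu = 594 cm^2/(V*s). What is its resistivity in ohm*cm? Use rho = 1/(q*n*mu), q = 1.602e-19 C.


Step 1: sigma = q * n * mu = 1.602e-19 * 3.41e+14 * 594 = 3.24492e-02 S/cm
Step 2: rho = 1 / sigma = 1 / 3.24492e-02 = 30.82 ohm*cm

30.82


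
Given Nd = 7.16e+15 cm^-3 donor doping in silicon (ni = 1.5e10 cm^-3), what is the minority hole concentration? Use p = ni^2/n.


Step 1: Since Nd >> ni, n ≈ Nd = 7.16e+15 cm^-3
Step 2: p = ni^2 / n = (1.5e10)^2 / 7.16e+15
Step 3: p = 2.25e20 / 7.16e+15 = 3.14e+04 cm^-3

3.14e+04


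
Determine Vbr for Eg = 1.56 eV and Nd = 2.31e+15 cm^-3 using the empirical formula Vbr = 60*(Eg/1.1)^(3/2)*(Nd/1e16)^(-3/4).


Step 1: Eg/1.1 = 1.56/1.1 = 1.418182
Step 2: (Eg/1.1)^1.5 = 1.418182^1.5 = 1.688877
Step 3: (Nd/1e16)^(-0.75) = (0.231)^(-0.75) = 3.001173
Step 4: Vbr = 60 * 1.688877 * 3.001173 = 304.1 V

304.1


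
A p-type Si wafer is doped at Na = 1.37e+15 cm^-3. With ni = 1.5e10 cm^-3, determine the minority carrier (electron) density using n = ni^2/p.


Step 1: Majority hole concentration p ≈ Na = 1.37e+15 cm^-3
Step 2: n = ni^2 / Na = (1.5e10)^2 / 1.37e+15
Step 3: n = 1.64e+05 cm^-3

1.64e+05


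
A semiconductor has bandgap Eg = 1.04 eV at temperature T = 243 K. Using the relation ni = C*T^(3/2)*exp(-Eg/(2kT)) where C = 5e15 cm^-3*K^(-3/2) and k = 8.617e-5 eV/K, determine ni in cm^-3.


Step 1: Compute kT = 8.617e-5 * 243 = 0.02093931 eV
Step 2: Exponent = -Eg/(2kT) = -1.04/(2*0.02093931) = -24.83367
Step 3: T^(3/2) = 243^1.5 = 3788.00
Step 4: ni = 5e15 * 3788.00 * exp(-24.83367) = 3.11e+08 cm^-3

3.11e+08


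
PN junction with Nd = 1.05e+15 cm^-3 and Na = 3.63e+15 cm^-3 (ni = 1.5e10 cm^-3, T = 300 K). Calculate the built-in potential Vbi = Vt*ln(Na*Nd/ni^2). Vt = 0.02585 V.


Step 1: Compute Na*Nd/ni^2 = 3.63e+15 * 1.05e+15 / (1.5e10)^2 = 1.6940e+10
Step 2: ln(1.6940e+10) = 23.5529
Step 3: Vbi = 0.02585 * 23.5529 = 0.609 V

0.609


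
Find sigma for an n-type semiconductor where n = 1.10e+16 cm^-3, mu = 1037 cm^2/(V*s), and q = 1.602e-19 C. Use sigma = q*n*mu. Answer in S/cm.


Step 1: sigma = q * n * mu
Step 2: sigma = 1.602e-19 * 1.10e+16 * 1037
Step 3: sigma = 1.827e+00 S/cm

1.827e+00


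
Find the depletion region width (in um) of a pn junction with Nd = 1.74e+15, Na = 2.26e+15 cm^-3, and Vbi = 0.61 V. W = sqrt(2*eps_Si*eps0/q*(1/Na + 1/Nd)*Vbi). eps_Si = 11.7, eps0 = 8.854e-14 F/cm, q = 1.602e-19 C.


Step 1: 1/Na + 1/Nd = 1/2.26e+15 + 1/1.74e+15 = 1.01719e-15
Step 2: 2*eps*eps0/q = 2*11.7*8.854e-14/1.602e-19 = 1.293281e+07
Step 3: W^2 = 1.293281e+07 * 1.01719e-15 * 0.61 = 8.02463e-09
Step 4: W = sqrt(8.02463e-09) = 8.958e-05 cm = 0.8958 um

0.8958


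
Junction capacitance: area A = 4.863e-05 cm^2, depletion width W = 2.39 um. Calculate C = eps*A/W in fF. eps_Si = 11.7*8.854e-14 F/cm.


Step 1: eps_Si = 11.7 * 8.854e-14 = 1.035918e-12 F/cm
Step 2: W in cm = 2.39 * 1e-4 = 2.39e-04 cm
Step 3: C = 1.035918e-12 * 4.863e-05 / 2.39e-04 = 2.107811e-13 F
Step 4: C = 210.78 fF

210.78


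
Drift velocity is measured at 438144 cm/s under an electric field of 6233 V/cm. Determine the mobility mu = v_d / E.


Step 1: mu = v_d / E
Step 2: mu = 438144 / 6233
Step 3: mu = 70.29 cm^2/(V*s)

70.29


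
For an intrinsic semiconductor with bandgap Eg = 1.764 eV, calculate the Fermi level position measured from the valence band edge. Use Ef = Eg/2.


Step 1: For an intrinsic semiconductor, the Fermi level sits at midgap.
Step 2: Ef = Eg / 2 = 1.764 / 2 = 0.882 eV

0.882


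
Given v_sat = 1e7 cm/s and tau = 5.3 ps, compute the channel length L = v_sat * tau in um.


Step 1: tau in seconds = 5.3 ps * 1e-12 = 5.3000e-12 s
Step 2: L = v_sat * tau = 1e7 * 5.3000e-12 = 5.3000e-05 cm
Step 3: L in um = 5.3000e-05 * 1e4 = 0.53 um

0.53


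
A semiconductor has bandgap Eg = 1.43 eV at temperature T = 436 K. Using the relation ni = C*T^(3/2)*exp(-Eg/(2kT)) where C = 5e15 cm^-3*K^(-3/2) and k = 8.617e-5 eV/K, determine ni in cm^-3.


Step 1: Compute kT = 8.617e-5 * 436 = 0.03757012 eV
Step 2: Exponent = -Eg/(2kT) = -1.43/(2*0.03757012) = -19.03108
Step 3: T^(3/2) = 436^1.5 = 9103.95
Step 4: ni = 5e15 * 9103.95 * exp(-19.03108) = 2.47e+11 cm^-3

2.47e+11


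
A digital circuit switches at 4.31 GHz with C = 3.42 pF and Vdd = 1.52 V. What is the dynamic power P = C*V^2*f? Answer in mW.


Step 1: V^2 = 1.52^2 = 2.3104 V^2
Step 2: P = C*V^2*f = 3.42e-12 F * 2.3104 * 4.31e9 Hz
Step 3: P = 3.405575808e-02 W
Step 4: P = 34.056 mW

34.056


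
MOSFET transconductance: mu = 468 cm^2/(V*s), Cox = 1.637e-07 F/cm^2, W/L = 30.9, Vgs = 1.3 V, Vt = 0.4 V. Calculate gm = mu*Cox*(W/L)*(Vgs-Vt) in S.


Step 1: Vov = Vgs - Vt = 1.3 - 0.4 = 0.9 V
Step 2: gm = mu * Cox * (W/L) * Vov
Step 3: gm = 468 * 1.637e-07 * 30.9 * 0.9 = 2.13e-03 S

2.13e-03


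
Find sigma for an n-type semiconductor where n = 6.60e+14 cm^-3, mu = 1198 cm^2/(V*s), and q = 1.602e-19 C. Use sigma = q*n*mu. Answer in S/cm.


Step 1: sigma = q * n * mu
Step 2: sigma = 1.602e-19 * 6.60e+14 * 1198
Step 3: sigma = 1.267e-01 S/cm

1.267e-01


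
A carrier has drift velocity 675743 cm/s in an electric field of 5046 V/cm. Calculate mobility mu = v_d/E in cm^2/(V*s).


Step 1: mu = v_d / E
Step 2: mu = 675743 / 5046
Step 3: mu = 133.92 cm^2/(V*s)

133.92


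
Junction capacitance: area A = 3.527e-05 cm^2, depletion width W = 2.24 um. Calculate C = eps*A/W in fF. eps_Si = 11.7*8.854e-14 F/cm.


Step 1: eps_Si = 11.7 * 8.854e-14 = 1.035918e-12 F/cm
Step 2: W in cm = 2.24 * 1e-4 = 2.24e-04 cm
Step 3: C = 1.035918e-12 * 3.527e-05 / 2.24e-04 = 1.631108e-13 F
Step 4: C = 163.11 fF

163.11


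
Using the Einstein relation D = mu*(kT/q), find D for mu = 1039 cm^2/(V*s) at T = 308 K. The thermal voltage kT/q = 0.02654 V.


Step 1: D = mu * (kT/q)
Step 2: D = 1039 * 0.02654
Step 3: D = 27.58 cm^2/s

27.58


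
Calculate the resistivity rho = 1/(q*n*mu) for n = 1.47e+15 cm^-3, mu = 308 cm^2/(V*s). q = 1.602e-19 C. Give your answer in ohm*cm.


Step 1: sigma = q * n * mu = 1.602e-19 * 1.47e+15 * 308 = 7.25322e-02 S/cm
Step 2: rho = 1 / sigma = 1 / 7.25322e-02 = 13.79 ohm*cm

13.79


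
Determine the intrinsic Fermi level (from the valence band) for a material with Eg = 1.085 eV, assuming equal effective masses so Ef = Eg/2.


Step 1: For an intrinsic semiconductor, the Fermi level sits at midgap.
Step 2: Ef = Eg / 2 = 1.085 / 2 = 0.5425 eV

0.5425


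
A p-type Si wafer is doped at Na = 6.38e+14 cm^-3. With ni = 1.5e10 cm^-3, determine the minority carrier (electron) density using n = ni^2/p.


Step 1: Majority hole concentration p ≈ Na = 6.38e+14 cm^-3
Step 2: n = ni^2 / Na = (1.5e10)^2 / 6.38e+14
Step 3: n = 3.53e+05 cm^-3

3.53e+05


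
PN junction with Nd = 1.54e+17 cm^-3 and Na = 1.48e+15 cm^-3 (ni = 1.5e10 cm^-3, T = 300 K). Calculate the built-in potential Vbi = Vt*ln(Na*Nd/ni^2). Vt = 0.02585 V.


Step 1: Compute Na*Nd/ni^2 = 1.48e+15 * 1.54e+17 / (1.5e10)^2 = 1.0130e+12
Step 2: ln(1.0130e+12) = 27.6439
Step 3: Vbi = 0.02585 * 27.6439 = 0.715 V

0.715


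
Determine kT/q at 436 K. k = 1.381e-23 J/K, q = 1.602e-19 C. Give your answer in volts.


Step 1: kT = 1.381e-23 * 436 = 6.02116e-21 J
Step 2: Vt = kT/q = 6.02116e-21 / 1.602e-19
Step 3: Vt = 0.03759 V

0.03759


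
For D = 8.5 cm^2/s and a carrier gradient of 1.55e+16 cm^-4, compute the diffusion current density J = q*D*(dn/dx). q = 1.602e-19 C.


Step 1: J = q * D * (dn/dx)
Step 2: J = 1.602e-19 * 8.5 * 1.55e+16
Step 3: J = 2.11e-02 A/cm^2

2.11e-02


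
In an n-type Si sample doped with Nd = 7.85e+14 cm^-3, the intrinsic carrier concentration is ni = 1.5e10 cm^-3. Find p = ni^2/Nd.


Step 1: Since Nd >> ni, n ≈ Nd = 7.85e+14 cm^-3
Step 2: p = ni^2 / n = (1.5e10)^2 / 7.85e+14
Step 3: p = 2.25e20 / 7.85e+14 = 2.87e+05 cm^-3

2.87e+05


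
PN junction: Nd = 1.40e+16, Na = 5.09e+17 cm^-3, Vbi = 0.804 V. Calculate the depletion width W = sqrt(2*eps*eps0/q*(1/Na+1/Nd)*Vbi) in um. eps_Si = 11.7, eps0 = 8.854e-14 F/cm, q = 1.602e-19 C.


Step 1: 1/Na + 1/Nd = 1/5.09e+17 + 1/1.40e+16 = 7.33932e-17
Step 2: 2*eps*eps0/q = 2*11.7*8.854e-14/1.602e-19 = 1.293281e+07
Step 3: W^2 = 1.293281e+07 * 7.33932e-17 * 0.804 = 7.63141e-10
Step 4: W = sqrt(7.63141e-10) = 2.763e-05 cm = 0.2763 um

0.2763


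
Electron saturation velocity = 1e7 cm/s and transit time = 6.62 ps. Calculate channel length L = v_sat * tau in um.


Step 1: tau in seconds = 6.62 ps * 1e-12 = 6.6200e-12 s
Step 2: L = v_sat * tau = 1e7 * 6.6200e-12 = 6.6200e-05 cm
Step 3: L in um = 6.6200e-05 * 1e4 = 0.662 um

0.662


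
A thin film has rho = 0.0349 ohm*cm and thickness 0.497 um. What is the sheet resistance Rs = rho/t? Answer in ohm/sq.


Step 1: Convert thickness to cm: t = 0.497 um = 4.9700e-05 cm
Step 2: Rs = rho / t = 0.0349 / 4.9700e-05
Step 3: Rs = 702.2 ohm/sq

702.2


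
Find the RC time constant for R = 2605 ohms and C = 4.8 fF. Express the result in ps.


Step 1: tau = R * C
Step 2: tau = 2605 * 4.8 fF = 2605 * 4.8e-15 F
Step 3: tau = 1.2504e-11 s = 12.504 ps

12.504


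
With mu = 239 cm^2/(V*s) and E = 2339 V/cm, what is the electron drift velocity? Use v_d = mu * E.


Step 1: v_d = mu * E
Step 2: v_d = 239 * 2339 = 559021
Step 3: v_d = 5.59e+05 cm/s

5.59e+05


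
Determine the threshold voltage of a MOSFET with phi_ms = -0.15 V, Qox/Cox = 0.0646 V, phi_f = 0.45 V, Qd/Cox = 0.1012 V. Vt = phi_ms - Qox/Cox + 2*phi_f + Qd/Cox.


Step 1: Vt = phi_ms - Qox/Cox + 2*phi_f + Qd/Cox
Step 2: Vt = -0.15 - 0.0646 + 2*0.45 + 0.1012
Step 3: Vt = -0.15 - 0.0646 + 0.9 + 0.1012
Step 4: Vt = 0.7866 V

0.7866


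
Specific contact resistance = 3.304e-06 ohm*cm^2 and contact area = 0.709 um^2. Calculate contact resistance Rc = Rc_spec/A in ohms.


Step 1: Convert area to cm^2: 0.709 um^2 = 7.0900e-09 cm^2
Step 2: Rc = Rc_spec / A = 3.304e-06 / 7.0900e-09
Step 3: Rc = 4.66e+02 ohms

4.66e+02


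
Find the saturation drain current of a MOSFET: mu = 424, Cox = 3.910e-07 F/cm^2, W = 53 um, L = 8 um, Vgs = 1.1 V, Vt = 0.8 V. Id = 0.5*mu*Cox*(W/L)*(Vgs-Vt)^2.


Step 1: Overdrive voltage Vov = Vgs - Vt = 1.1 - 0.8 = 0.3 V
Step 2: W/L = 53/8 = 6.625
Step 3: Id = 0.5 * 424 * 3.910e-07 * 6.625 * 0.3^2
Step 4: Id = 4.94e-05 A

4.94e-05


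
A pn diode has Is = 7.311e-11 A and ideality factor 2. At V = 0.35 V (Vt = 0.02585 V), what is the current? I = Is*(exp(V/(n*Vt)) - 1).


Step 1: V/(n*Vt) = 0.35/(2*0.02585) = 6.7698
Step 2: exp(6.7698) = 8.7114e+02
Step 3: I = 7.311e-11 * (8.7114e+02 - 1) = 6.36e-08 A

6.36e-08


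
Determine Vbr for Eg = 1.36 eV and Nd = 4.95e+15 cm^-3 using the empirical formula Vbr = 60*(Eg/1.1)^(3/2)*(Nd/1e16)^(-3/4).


Step 1: Eg/1.1 = 1.36/1.1 = 1.236364
Step 2: (Eg/1.1)^1.5 = 1.236364^1.5 = 1.374737
Step 3: (Nd/1e16)^(-0.75) = (0.495)^(-0.75) = 1.694518
Step 4: Vbr = 60 * 1.374737 * 1.694518 = 139.8 V

139.8


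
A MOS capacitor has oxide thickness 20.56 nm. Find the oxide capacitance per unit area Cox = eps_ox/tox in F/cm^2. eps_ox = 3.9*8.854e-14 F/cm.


Step 1: eps_ox = 3.9 * 8.854e-14 = 3.45306e-13 F/cm
Step 2: tox in cm = 20.56 nm * 1e-7 = 2.0560e-06 cm
Step 3: Cox = 3.45306e-13 / 2.0560e-06 = 1.68e-07 F/cm^2

1.68e-07


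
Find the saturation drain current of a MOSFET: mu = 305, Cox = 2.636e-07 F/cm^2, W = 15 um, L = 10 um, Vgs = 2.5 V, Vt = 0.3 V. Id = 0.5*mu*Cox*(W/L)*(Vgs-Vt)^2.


Step 1: Overdrive voltage Vov = Vgs - Vt = 2.5 - 0.3 = 2.2 V
Step 2: W/L = 15/10 = 1.5
Step 3: Id = 0.5 * 305 * 2.636e-07 * 1.5 * 2.2^2
Step 4: Id = 2.92e-04 A

2.92e-04


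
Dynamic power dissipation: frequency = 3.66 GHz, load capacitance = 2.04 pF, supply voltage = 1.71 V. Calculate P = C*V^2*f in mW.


Step 1: V^2 = 1.71^2 = 2.9241 V^2
Step 2: P = C*V^2*f = 2.04e-12 F * 2.9241 * 3.66e9 Hz
Step 3: P = 2.183250024e-02 W
Step 4: P = 21.833 mW

21.833


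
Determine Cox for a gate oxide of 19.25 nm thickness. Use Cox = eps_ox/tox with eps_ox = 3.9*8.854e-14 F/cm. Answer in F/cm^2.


Step 1: eps_ox = 3.9 * 8.854e-14 = 3.45306e-13 F/cm
Step 2: tox in cm = 19.25 nm * 1e-7 = 1.9250e-06 cm
Step 3: Cox = 3.45306e-13 / 1.9250e-06 = 1.79e-07 F/cm^2

1.79e-07


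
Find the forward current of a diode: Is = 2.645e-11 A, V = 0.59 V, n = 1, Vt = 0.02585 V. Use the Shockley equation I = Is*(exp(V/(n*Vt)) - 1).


Step 1: V/(n*Vt) = 0.59/(1*0.02585) = 22.8240
Step 2: exp(22.8240) = 8.1722e+09
Step 3: I = 2.645e-11 * (8.1722e+09 - 1) = 2.16e-01 A

2.16e-01


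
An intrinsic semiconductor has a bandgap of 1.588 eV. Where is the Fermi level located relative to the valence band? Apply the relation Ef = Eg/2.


Step 1: For an intrinsic semiconductor, the Fermi level sits at midgap.
Step 2: Ef = Eg / 2 = 1.588 / 2 = 0.794 eV

0.794


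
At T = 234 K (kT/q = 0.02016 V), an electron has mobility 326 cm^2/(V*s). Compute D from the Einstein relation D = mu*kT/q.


Step 1: D = mu * (kT/q)
Step 2: D = 326 * 0.02016
Step 3: D = 6.57 cm^2/s

6.57


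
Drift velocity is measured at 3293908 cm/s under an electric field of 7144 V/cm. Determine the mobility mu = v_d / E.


Step 1: mu = v_d / E
Step 2: mu = 3293908 / 7144
Step 3: mu = 461.07 cm^2/(V*s)

461.07


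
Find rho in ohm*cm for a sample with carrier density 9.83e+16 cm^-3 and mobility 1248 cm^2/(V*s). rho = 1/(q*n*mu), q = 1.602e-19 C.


Step 1: sigma = q * n * mu = 1.602e-19 * 9.83e+16 * 1248 = 1.96531e+01 S/cm
Step 2: rho = 1 / sigma = 1 / 1.96531e+01 = 0.05088 ohm*cm

0.05088


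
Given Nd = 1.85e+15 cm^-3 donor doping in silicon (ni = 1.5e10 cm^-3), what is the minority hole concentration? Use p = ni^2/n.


Step 1: Since Nd >> ni, n ≈ Nd = 1.85e+15 cm^-3
Step 2: p = ni^2 / n = (1.5e10)^2 / 1.85e+15
Step 3: p = 2.25e20 / 1.85e+15 = 1.22e+05 cm^-3

1.22e+05


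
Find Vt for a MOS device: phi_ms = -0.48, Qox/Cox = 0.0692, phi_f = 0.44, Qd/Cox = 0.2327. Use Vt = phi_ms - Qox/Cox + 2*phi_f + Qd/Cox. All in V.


Step 1: Vt = phi_ms - Qox/Cox + 2*phi_f + Qd/Cox
Step 2: Vt = -0.48 - 0.0692 + 2*0.44 + 0.2327
Step 3: Vt = -0.48 - 0.0692 + 0.88 + 0.2327
Step 4: Vt = 0.5635 V

0.5635


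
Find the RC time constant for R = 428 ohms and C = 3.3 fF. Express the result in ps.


Step 1: tau = R * C
Step 2: tau = 428 * 3.3 fF = 428 * 3.3e-15 F
Step 3: tau = 1.4124e-12 s = 1.4124 ps

1.4124


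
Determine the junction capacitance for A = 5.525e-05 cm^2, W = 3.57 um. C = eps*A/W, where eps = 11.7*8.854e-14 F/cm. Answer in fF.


Step 1: eps_Si = 11.7 * 8.854e-14 = 1.035918e-12 F/cm
Step 2: W in cm = 3.57 * 1e-4 = 3.57e-04 cm
Step 3: C = 1.035918e-12 * 5.525e-05 / 3.57e-04 = 1.603206e-13 F
Step 4: C = 160.32 fF

160.32


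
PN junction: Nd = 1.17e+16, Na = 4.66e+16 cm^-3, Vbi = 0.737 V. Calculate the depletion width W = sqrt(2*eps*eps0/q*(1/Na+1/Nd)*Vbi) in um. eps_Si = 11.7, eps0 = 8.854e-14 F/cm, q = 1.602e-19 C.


Step 1: 1/Na + 1/Nd = 1/4.66e+16 + 1/1.17e+16 = 1.06929e-16
Step 2: 2*eps*eps0/q = 2*11.7*8.854e-14/1.602e-19 = 1.293281e+07
Step 3: W^2 = 1.293281e+07 * 1.06929e-16 * 0.737 = 1.01919e-09
Step 4: W = sqrt(1.01919e-09) = 3.192e-05 cm = 0.3192 um

0.3192


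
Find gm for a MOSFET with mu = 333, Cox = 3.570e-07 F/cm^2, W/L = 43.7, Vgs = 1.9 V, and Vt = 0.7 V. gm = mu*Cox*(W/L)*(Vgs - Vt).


Step 1: Vov = Vgs - Vt = 1.9 - 0.7 = 1.2 V
Step 2: gm = mu * Cox * (W/L) * Vov
Step 3: gm = 333 * 3.570e-07 * 43.7 * 1.2 = 6.23e-03 S

6.23e-03


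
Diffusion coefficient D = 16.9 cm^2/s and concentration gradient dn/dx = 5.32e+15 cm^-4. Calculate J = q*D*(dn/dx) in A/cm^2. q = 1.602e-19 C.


Step 1: J = q * D * (dn/dx)
Step 2: J = 1.602e-19 * 16.9 * 5.32e+15
Step 3: J = 1.44e-02 A/cm^2

1.44e-02


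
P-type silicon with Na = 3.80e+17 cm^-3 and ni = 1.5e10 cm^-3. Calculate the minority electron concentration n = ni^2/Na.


Step 1: Majority hole concentration p ≈ Na = 3.80e+17 cm^-3
Step 2: n = ni^2 / Na = (1.5e10)^2 / 3.80e+17
Step 3: n = 5.92e+02 cm^-3

5.92e+02


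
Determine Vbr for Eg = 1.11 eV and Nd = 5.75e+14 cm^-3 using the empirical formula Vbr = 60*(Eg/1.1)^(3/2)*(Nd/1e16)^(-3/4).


Step 1: Eg/1.1 = 1.11/1.1 = 1.009091
Step 2: (Eg/1.1)^1.5 = 1.009091^1.5 = 1.013667
Step 3: (Nd/1e16)^(-0.75) = (0.0575)^(-0.75) = 8.516264
Step 4: Vbr = 60 * 1.013667 * 8.516264 = 518.0 V

518.0


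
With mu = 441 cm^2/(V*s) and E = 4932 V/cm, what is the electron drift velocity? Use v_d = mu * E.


Step 1: v_d = mu * E
Step 2: v_d = 441 * 4932 = 2175012
Step 3: v_d = 2.18e+06 cm/s

2.18e+06


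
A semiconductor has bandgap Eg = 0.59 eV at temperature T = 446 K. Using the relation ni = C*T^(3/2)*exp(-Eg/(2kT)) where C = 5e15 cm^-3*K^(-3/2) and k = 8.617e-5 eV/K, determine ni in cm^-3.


Step 1: Compute kT = 8.617e-5 * 446 = 0.03843182 eV
Step 2: Exponent = -Eg/(2kT) = -0.59/(2*0.03843182) = -7.67593
Step 3: T^(3/2) = 446^1.5 = 9418.95
Step 4: ni = 5e15 * 9418.95 * exp(-7.67593) = 2.18e+16 cm^-3

2.18e+16


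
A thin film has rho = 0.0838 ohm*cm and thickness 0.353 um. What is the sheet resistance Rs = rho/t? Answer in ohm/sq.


Step 1: Convert thickness to cm: t = 0.353 um = 3.5300e-05 cm
Step 2: Rs = rho / t = 0.0838 / 3.5300e-05
Step 3: Rs = 2373.9 ohm/sq

2373.9


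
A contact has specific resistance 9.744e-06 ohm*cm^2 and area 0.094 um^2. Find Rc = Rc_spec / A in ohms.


Step 1: Convert area to cm^2: 0.094 um^2 = 9.4000e-10 cm^2
Step 2: Rc = Rc_spec / A = 9.744e-06 / 9.4000e-10
Step 3: Rc = 1.04e+04 ohms

1.04e+04


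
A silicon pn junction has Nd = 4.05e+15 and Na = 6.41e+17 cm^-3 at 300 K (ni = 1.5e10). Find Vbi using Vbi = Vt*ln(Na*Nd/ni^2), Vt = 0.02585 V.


Step 1: Compute Na*Nd/ni^2 = 6.41e+17 * 4.05e+15 / (1.5e10)^2 = 1.1538e+13
Step 2: ln(1.1538e+13) = 30.0767
Step 3: Vbi = 0.02585 * 30.0767 = 0.777 V

0.777


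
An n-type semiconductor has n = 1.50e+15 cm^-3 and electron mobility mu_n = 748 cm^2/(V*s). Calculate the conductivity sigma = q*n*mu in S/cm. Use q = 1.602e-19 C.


Step 1: sigma = q * n * mu
Step 2: sigma = 1.602e-19 * 1.50e+15 * 748
Step 3: sigma = 1.797e-01 S/cm

1.797e-01


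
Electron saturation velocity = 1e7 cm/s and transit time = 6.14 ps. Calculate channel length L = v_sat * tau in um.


Step 1: tau in seconds = 6.14 ps * 1e-12 = 6.1400e-12 s
Step 2: L = v_sat * tau = 1e7 * 6.1400e-12 = 6.1400e-05 cm
Step 3: L in um = 6.1400e-05 * 1e4 = 0.614 um

0.614


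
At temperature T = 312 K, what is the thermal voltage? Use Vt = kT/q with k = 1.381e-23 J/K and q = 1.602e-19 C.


Step 1: kT = 1.381e-23 * 312 = 4.30872e-21 J
Step 2: Vt = kT/q = 4.30872e-21 / 1.602e-19
Step 3: Vt = 0.0269 V

0.0269


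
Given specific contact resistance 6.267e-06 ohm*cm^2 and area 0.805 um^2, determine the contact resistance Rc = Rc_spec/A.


Step 1: Convert area to cm^2: 0.805 um^2 = 8.0500e-09 cm^2
Step 2: Rc = Rc_spec / A = 6.267e-06 / 8.0500e-09
Step 3: Rc = 7.79e+02 ohms

7.79e+02


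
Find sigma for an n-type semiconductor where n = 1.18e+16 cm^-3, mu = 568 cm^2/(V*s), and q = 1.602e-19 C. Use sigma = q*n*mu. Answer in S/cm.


Step 1: sigma = q * n * mu
Step 2: sigma = 1.602e-19 * 1.18e+16 * 568
Step 3: sigma = 1.074e+00 S/cm

1.074e+00


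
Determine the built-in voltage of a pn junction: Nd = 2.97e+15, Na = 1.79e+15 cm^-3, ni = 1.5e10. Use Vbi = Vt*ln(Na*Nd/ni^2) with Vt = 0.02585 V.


Step 1: Compute Na*Nd/ni^2 = 1.79e+15 * 2.97e+15 / (1.5e10)^2 = 2.3628e+10
Step 2: ln(2.3628e+10) = 23.8857
Step 3: Vbi = 0.02585 * 23.8857 = 0.617 V

0.617


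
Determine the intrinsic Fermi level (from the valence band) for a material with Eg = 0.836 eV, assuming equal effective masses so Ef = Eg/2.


Step 1: For an intrinsic semiconductor, the Fermi level sits at midgap.
Step 2: Ef = Eg / 2 = 0.836 / 2 = 0.418 eV

0.418


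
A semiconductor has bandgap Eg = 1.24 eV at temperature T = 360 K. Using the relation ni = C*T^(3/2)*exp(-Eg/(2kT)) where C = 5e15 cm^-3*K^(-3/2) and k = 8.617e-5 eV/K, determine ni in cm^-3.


Step 1: Compute kT = 8.617e-5 * 360 = 0.0310212 eV
Step 2: Exponent = -Eg/(2kT) = -1.24/(2*0.0310212) = -19.98633
Step 3: T^(3/2) = 360^1.5 = 6830.52
Step 4: ni = 5e15 * 6830.52 * exp(-19.98633) = 7.14e+10 cm^-3

7.14e+10


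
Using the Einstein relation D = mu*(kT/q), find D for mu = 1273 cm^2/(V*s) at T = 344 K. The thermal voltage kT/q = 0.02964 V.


Step 1: D = mu * (kT/q)
Step 2: D = 1273 * 0.02964
Step 3: D = 37.73 cm^2/s

37.73


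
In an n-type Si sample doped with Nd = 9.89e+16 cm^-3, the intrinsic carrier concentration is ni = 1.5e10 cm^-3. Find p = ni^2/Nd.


Step 1: Since Nd >> ni, n ≈ Nd = 9.89e+16 cm^-3
Step 2: p = ni^2 / n = (1.5e10)^2 / 9.89e+16
Step 3: p = 2.25e20 / 9.89e+16 = 2.28e+03 cm^-3

2.28e+03


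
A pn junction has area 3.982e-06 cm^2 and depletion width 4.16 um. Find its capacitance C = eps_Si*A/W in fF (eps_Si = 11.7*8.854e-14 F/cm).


Step 1: eps_Si = 11.7 * 8.854e-14 = 1.035918e-12 F/cm
Step 2: W in cm = 4.16 * 1e-4 = 4.16e-04 cm
Step 3: C = 1.035918e-12 * 3.982e-06 / 4.16e-04 = 9.915927e-15 F
Step 4: C = 9.92 fF

9.92


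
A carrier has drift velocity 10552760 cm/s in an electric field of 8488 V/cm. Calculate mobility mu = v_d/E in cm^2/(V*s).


Step 1: mu = v_d / E
Step 2: mu = 10552760 / 8488
Step 3: mu = 1243.26 cm^2/(V*s)

1243.26


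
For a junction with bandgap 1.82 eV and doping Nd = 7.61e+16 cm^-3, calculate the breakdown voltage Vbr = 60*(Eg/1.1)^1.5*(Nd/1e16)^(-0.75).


Step 1: Eg/1.1 = 1.82/1.1 = 1.654545
Step 2: (Eg/1.1)^1.5 = 1.654545^1.5 = 2.128227
Step 3: (Nd/1e16)^(-0.75) = (7.61)^(-0.75) = 0.218254
Step 4: Vbr = 60 * 2.128227 * 0.218254 = 27.9 V

27.9


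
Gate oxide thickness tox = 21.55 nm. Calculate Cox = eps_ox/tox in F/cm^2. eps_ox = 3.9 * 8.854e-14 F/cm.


Step 1: eps_ox = 3.9 * 8.854e-14 = 3.45306e-13 F/cm
Step 2: tox in cm = 21.55 nm * 1e-7 = 2.1550e-06 cm
Step 3: Cox = 3.45306e-13 / 2.1550e-06 = 1.60e-07 F/cm^2

1.60e-07


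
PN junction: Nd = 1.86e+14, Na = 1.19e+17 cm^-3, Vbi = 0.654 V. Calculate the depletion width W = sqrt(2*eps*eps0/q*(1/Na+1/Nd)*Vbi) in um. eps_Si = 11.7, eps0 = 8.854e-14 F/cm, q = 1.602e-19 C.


Step 1: 1/Na + 1/Nd = 1/1.19e+17 + 1/1.86e+14 = 5.38475e-15
Step 2: 2*eps*eps0/q = 2*11.7*8.854e-14/1.602e-19 = 1.293281e+07
Step 3: W^2 = 1.293281e+07 * 5.38475e-15 * 0.654 = 4.55445e-08
Step 4: W = sqrt(4.55445e-08) = 2.134e-04 cm = 2.134 um

2.134


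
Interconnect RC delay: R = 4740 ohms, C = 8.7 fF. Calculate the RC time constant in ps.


Step 1: tau = R * C
Step 2: tau = 4740 * 8.7 fF = 4740 * 8.7e-15 F
Step 3: tau = 4.1238e-11 s = 41.238 ps

41.238


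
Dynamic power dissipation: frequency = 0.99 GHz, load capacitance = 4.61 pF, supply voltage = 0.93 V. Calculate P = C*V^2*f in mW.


Step 1: V^2 = 0.93^2 = 0.8649 V^2
Step 2: P = C*V^2*f = 4.61e-12 F * 0.8649 * 0.99e9 Hz
Step 3: P = 3.94731711e-03 W
Step 4: P = 3.947 mW

3.947


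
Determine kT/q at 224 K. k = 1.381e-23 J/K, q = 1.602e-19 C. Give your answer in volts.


Step 1: kT = 1.381e-23 * 224 = 3.09344e-21 J
Step 2: Vt = kT/q = 3.09344e-21 / 1.602e-19
Step 3: Vt = 0.01931 V

0.01931


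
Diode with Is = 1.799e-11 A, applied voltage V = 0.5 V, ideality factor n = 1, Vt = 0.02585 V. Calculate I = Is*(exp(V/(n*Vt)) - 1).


Step 1: V/(n*Vt) = 0.5/(1*0.02585) = 19.3424
Step 2: exp(19.3424) = 2.5136e+08
Step 3: I = 1.799e-11 * (2.5136e+08 - 1) = 4.52e-03 A

4.52e-03


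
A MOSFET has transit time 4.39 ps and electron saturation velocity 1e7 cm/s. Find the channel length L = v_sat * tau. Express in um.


Step 1: tau in seconds = 4.39 ps * 1e-12 = 4.3900e-12 s
Step 2: L = v_sat * tau = 1e7 * 4.3900e-12 = 4.3900e-05 cm
Step 3: L in um = 4.3900e-05 * 1e4 = 0.439 um

0.439
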